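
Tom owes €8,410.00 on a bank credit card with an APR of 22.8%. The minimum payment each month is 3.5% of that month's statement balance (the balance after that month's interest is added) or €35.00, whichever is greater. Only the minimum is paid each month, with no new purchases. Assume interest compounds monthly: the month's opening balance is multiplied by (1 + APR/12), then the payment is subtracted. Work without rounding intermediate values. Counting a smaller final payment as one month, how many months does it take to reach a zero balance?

169 months

Monthly rate r = 22.8%/12 = 1.9% = 0.019.
While 3.5% of the post-interest balance exceeds €35.00, each month B ← (B·(1+r))·(1 − 0.035), i.e. B shrinks by the factor (1+r)·0.965 = 0.98333.
This holds for months 1–128. Entering month 129 the balance is €978.56; 3.5% of the post-interest balance is now below €35.00, so the flat €35.00 minimum applies from here.
From month 129 a fixed €35.00 at rate r clears €978.56 in 41 more payments. Total: 128 + 41 = 169 months.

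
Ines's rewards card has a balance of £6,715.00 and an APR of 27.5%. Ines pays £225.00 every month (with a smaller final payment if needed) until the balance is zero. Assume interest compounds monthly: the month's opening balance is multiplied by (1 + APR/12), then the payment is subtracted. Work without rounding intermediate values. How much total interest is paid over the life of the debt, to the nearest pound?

Monthly rate r = 27.5%/12 = 2.29167% = 0.0229167.
Payoff takes n = ⌈−ln(1 − rB₀/P)/ln(1+r)⌉ = ⌈50.834⌉ = 51 payments; the last is £188.10.
Total paid = 50·£225.00 + £188.10 = £11,438.10.
Total interest = total paid − principal = £11,438.10 − £6,715.00 = £4,723.10.

£4,723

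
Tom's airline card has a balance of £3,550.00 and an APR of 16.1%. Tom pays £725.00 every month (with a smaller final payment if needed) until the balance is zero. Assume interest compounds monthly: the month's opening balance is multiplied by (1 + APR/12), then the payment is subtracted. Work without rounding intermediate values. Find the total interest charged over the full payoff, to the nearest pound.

Monthly rate r = 16.1%/12 = 1.34167% = 0.0134167.
Payoff takes n = ⌈−ln(1 − rB₀/P)/ln(1+r)⌉ = ⌈5.099⌉ = 6 payments; the last is £71.99.
Total paid = 5·£725.00 + £71.99 = £3,696.99.
Total interest = total paid − principal = £3,696.99 − £3,550.00 = £146.99.

£147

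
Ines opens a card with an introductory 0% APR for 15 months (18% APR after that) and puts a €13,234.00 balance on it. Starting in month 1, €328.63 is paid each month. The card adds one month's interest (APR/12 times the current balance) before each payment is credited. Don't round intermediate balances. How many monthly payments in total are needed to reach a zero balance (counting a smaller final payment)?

Promo months 1–15 at r₀ = 0%/12 = 0; months 16+ at r₁ = 18%/12 = 0.015.
After month 15 (no interest yet): B = €13,234.00 − 15·€328.63 = €8,304.55.
Then at r₁ with €328.63/mo: n₂ = −ln(1 − r₁·B/P)/ln(1+r₁) ≈ 32.00 → 33 more payments.

48 months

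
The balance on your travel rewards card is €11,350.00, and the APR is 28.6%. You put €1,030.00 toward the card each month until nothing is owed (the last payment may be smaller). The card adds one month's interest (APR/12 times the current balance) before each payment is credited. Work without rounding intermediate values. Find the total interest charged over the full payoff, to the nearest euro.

€1,974

Monthly rate r = 28.6%/12 = 2.38333% = 0.0238333.
Payoff takes n = ⌈−ln(1 − rB₀/P)/ln(1+r)⌉ = ⌈12.935⌉ = 13 payments; the last is €963.65.
Total paid = 12·€1,030.00 + €963.65 = €13,323.65.
Total interest = total paid − principal = €13,323.65 − €11,350.00 = €1,973.65.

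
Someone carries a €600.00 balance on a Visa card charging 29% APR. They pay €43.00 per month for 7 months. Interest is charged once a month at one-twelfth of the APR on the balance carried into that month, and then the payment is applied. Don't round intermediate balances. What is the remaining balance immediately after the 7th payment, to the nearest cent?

Monthly rate r = 29%/12 = 2.41667% = 0.0241667.
Each month: B ← B·(1+r) − €43.00.
Month 1: interest €14.50; balance after payment €571.50.
Month 2: interest €13.81; balance after payment €542.31.
Month 3: interest €13.11; balance after payment €512.42.
Month 4: interest €12.38; balance after payment €481.80.
Month 5: interest €11.64; balance after payment €450.44.
Month 6: interest €10.89; balance after payment €418.33.
Month 7: interest €10.11; balance after payment €385.44.

€385.44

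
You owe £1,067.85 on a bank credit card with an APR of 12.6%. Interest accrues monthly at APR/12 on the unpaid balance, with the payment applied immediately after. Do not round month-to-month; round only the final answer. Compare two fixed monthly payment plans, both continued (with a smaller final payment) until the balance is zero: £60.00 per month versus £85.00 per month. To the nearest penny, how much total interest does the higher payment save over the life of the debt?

Monthly rate r = 12.6%/12 = 1.05% = 0.0105.
At £60.00/mo: n = ⌈−ln(1 − rB₀/P)/ln(1+r)⌉ = 20 payments (last £48.35); total interest = total paid − £1,067.85 = £120.50.
At £85.00/mo: 14 payments (last £46.27); total interest £83.42.
Interest saved = £120.50 − £83.42 = £37.08.

£37.08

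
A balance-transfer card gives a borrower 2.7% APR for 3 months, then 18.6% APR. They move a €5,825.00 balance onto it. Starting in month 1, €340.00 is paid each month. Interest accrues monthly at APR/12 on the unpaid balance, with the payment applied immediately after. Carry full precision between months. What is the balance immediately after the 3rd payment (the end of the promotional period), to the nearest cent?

€4,842.11

Promo months 1–3 at r₀ = 2.7%/12 = 0.00225; months 4+ at r₁ = 18.6%/12 = 0.0155.
After month 3: iterate B ← B·(1+r₀) − €340.00 for 3 months → €4,842.11.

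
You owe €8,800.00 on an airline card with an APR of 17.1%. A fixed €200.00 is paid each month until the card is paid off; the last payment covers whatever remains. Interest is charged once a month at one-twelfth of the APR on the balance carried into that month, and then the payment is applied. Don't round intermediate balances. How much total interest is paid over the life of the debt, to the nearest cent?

€5,139.76

Monthly rate r = 17.1%/12 = 1.425% = 0.01425.
Payoff takes n = ⌈−ln(1 − rB₀/P)/ln(1+r)⌉ = ⌈69.697⌉ = 70 payments; the last is €139.76.
Total paid = 69·€200.00 + €139.76 = €13,939.76.
Total interest = total paid − principal = €13,939.76 − €8,800.00 = €5,139.76.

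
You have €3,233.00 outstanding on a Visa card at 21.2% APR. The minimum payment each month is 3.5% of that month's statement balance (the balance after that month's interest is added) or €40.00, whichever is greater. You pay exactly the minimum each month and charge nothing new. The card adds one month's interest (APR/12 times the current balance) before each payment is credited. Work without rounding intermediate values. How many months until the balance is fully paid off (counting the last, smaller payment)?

Monthly rate r = 21.2%/12 = 1.76667% = 0.0176667.
While 3.5% of the post-interest balance exceeds €40.00, each month B ← (B·(1+r))·(1 − 0.035), i.e. B shrinks by the factor (1+r)·0.965 = 0.98205.
This holds for months 1–59. Entering month 60 the balance is €1,110.31; 3.5% of the post-interest balance is now below €40.00, so the flat €40.00 minimum applies from here.
From month 60 a fixed €40.00 at rate r clears €1,110.31 in 39 more payments. Total: 59 + 39 = 98 months.

98 months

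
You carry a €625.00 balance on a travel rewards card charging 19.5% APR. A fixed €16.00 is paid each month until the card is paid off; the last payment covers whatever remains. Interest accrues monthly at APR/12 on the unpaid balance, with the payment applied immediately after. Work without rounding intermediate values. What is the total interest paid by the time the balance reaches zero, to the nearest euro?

Monthly rate r = 19.5%/12 = 1.625% = 0.01625.
Payoff takes n = ⌈−ln(1 − rB₀/P)/ln(1+r)⌉ = ⌈62.485⌉ = 63 payments; the last is €7.79.
Total paid = 62·€16.00 + €7.79 = €999.79.
Total interest = total paid − principal = €999.79 − €625.00 = €374.79.

€375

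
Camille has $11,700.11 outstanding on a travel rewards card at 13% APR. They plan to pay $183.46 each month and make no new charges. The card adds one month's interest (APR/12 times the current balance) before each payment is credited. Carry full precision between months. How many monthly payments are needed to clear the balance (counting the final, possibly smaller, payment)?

Monthly rate r = 13%/12 = 1.08333% = 0.0108333.
Recurrence: B ← B·(1+r) − $183.46.
Month 1: interest $126.75; balance after payment $11,643.40.
Month 2: interest $126.14; balance after payment $11,586.08.
Closed form: n = −ln(1 − rB₀/P)/ln(1+r) = −ln(0.30911)/ln(1.01083) ≈ 108.961, so the balance reaches zero during payment 109.

109 months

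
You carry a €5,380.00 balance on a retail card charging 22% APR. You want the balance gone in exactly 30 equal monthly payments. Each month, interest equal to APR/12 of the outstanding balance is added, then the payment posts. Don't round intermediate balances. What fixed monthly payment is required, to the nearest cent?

€234.75

Monthly rate r = 22%/12 = 1.83333% = 0.0183333.
Level-payment amortization: P = B₀·r / (1 − (1+r)^(−n)) = 5380.00·0.0183333 / (1 − 1.01833^(−30)).
Denominator 1 − (1+r)^(−30) = 0.420169302.
P = 98.6333 / 0.420169302 ≈ 234.75.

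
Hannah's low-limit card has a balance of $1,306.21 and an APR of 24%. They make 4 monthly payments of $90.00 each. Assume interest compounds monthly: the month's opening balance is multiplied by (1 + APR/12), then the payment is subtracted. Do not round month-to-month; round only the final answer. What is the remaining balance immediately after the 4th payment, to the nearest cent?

Monthly rate r = 24%/12 = 2% = 0.02.
Each month: B ← B·(1+r) − $90.00.
Month 1: interest $26.12; balance after payment $1,242.33.
Month 2: interest $24.85; balance after payment $1,177.18.
Month 3: interest $23.54; balance after payment $1,110.72.
Month 4: interest $22.21; balance after payment $1,042.94.

$1,042.94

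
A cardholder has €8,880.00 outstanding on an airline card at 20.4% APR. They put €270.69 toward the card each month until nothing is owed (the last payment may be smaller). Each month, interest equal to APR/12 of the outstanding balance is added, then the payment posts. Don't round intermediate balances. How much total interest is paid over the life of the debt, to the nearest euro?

Monthly rate r = 20.4%/12 = 1.7% = 0.017.
Payoff takes n = ⌈−ln(1 − rB₀/P)/ln(1+r)⌉ = ⌈48.391⌉ = 49 payments; the last is €106.42.
Total paid = 48·€270.69 + €106.42 = €13,099.54.
Total interest = total paid − principal = €13,099.54 − €8,880.00 = €4,219.54.

€4,220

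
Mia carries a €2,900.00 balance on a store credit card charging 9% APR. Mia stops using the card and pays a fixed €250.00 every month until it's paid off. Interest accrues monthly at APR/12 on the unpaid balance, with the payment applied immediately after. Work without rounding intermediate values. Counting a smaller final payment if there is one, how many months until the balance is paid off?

Monthly rate r = 9%/12 = 0.75% = 0.0075.
Recurrence: B ← B·(1+r) − €250.00.
Month 1: interest €21.75; balance after payment €2,671.75.
Month 2: interest €20.04; balance after payment €2,441.79.
Closed form: n = −ln(1 − rB₀/P)/ln(1+r) = −ln(0.913)/ln(1.0075) ≈ 12.181, so the balance reaches zero during payment 13.

13 payments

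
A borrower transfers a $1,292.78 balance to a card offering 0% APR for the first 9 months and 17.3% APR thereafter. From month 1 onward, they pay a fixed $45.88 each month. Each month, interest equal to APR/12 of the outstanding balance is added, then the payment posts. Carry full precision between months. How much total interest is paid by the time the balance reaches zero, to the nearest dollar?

Promo months 1–9 at r₀ = 0%/12 = 0; months 10+ at r₁ = 17.3%/12 = 0.0144167.
After month 9 (no interest yet): B = $1,292.78 − 9·$45.88 = $879.86.
Then at r₁ with $45.88/mo: n₂ = −ln(1 − r₁·B/P)/ln(1+r₁) ≈ 22.61 → 23 more payments.
Total paid = 31·$45.88 + $28.02 = $1,450.30; interest = $1,450.30 − $1,292.78 = $157.52.

$158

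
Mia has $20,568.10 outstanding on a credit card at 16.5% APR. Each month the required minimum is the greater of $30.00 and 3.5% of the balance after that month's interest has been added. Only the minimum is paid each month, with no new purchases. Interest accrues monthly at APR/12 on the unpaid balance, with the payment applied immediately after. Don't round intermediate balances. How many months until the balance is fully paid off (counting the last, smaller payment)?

182 months

Monthly rate r = 16.5%/12 = 1.375% = 0.01375.
While 3.5% of the post-interest balance exceeds $30.00, each month B ← (B·(1+r))·(1 − 0.035), i.e. B shrinks by the factor (1+r)·0.965 = 0.97827.
This holds for months 1–146. Entering month 147 the balance is $831.93; 3.5% of the post-interest balance is now below $30.00, so the flat $30.00 minimum applies from here.
From month 147 a fixed $30.00 at rate r clears $831.93 in 36 more payments. Total: 146 + 36 = 182 months.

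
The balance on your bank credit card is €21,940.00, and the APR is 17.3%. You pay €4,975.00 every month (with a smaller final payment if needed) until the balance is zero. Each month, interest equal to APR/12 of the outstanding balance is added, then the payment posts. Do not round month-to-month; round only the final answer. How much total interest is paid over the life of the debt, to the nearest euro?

€900

Monthly rate r = 17.3%/12 = 1.44167% = 0.0144167.
Payoff takes n = ⌈−ln(1 − rB₀/P)/ln(1+r)⌉ = ⌈4.589⌉ = 5 payments; the last is €2,940.13.
Total paid = 4·€4,975.00 + €2,940.13 = €22,840.13.
Total interest = total paid − principal = €22,840.13 − €21,940.00 = €900.13.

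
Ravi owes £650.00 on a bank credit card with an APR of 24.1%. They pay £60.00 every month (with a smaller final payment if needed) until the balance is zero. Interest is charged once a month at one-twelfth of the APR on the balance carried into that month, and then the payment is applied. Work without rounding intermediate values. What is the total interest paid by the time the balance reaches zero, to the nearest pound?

Monthly rate r = 24.1%/12 = 2.00833% = 0.0200833.
Payoff takes n = ⌈−ln(1 − rB₀/P)/ln(1+r)⌉ = ⌈12.339⌉ = 13 payments; the last is £20.47.
Total paid = 12·£60.00 + £20.47 = £740.47.
Total interest = total paid − principal = £740.47 − £650.00 = £90.47.

£90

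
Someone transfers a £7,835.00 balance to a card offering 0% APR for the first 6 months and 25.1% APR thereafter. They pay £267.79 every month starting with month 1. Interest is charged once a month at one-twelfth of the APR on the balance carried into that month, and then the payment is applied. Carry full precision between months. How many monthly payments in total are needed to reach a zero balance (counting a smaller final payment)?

Promo months 1–6 at r₀ = 0%/12 = 0; months 7+ at r₁ = 25.1%/12 = 0.0209167.
After month 6 (no interest yet): B = £7,835.00 − 6·£267.79 = £6,228.26.
Then at r₁ with £267.79/mo: n₂ = −ln(1 − r₁·B/P)/ln(1+r₁) ≈ 32.19 → 33 more payments.

39 months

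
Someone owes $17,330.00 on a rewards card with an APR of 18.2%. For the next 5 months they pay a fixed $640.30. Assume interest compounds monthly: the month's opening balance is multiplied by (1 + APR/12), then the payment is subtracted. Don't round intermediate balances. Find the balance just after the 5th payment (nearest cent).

Monthly rate r = 18.2%/12 = 1.51667% = 0.0151667.
Each month: B ← B·(1+r) − $640.30.
Month 1: interest $262.84; balance after payment $16,952.54.
Month 2: interest $257.11; balance after payment $16,569.35.
Month 3: interest $251.30; balance after payment $16,180.35.
Month 4: interest $245.40; balance after payment $15,785.46.
Month 5: interest $239.41; balance after payment $15,384.57.

$15,384.57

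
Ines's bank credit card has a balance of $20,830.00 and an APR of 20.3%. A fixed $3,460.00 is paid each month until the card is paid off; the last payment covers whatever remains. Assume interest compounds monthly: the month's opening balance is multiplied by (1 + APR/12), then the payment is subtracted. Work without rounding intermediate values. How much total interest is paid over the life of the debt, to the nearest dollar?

$1,331

Monthly rate r = 20.3%/12 = 1.69167% = 0.0169167.
Payoff takes n = ⌈−ln(1 − rB₀/P)/ln(1+r)⌉ = ⌈6.403⌉ = 7 payments; the last is $1,400.98.
Total paid = 6·$3,460.00 + $1,400.98 = $22,160.98.
Total interest = total paid − principal = $22,160.98 − $20,830.00 = $1,330.98.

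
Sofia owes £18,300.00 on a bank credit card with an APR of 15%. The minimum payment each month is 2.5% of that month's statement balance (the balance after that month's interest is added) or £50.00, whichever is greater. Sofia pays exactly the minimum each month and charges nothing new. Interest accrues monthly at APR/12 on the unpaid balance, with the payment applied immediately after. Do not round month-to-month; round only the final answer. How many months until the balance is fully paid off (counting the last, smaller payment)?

Monthly rate r = 15%/12 = 1.25% = 0.0125.
While 2.5% of the post-interest balance exceeds £50.00, each month B ← (B·(1+r))·(1 − 0.025), i.e. B shrinks by the factor (1+r)·0.975 = 0.98719.
This holds for months 1–173. Entering month 174 the balance is £1,966.03; 2.5% of the post-interest balance is now below £50.00, so the flat £50.00 minimum applies from here.
From month 174 a fixed £50.00 at rate r clears £1,966.03 in 55 more payments. Total: 173 + 55 = 228 months.

228 months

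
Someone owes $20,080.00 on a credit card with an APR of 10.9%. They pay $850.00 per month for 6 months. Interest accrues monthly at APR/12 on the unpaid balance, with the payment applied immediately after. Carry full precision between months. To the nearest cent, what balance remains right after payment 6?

Monthly rate r = 10.9%/12 = 0.908333% = 0.00908333.
Each month: B ← B·(1+r) − $850.00.
Month 1: interest $182.39; balance after payment $19,412.39.
Month 2: interest $176.33; balance after payment $18,738.72.
Month 3: interest $170.21; balance after payment $18,058.93.
Month 4: interest $164.04; balance after payment $17,372.97.
Month 5: interest $157.80; balance after payment $16,680.77.
Month 6: interest $151.52; balance after payment $15,982.29.

$15,982.29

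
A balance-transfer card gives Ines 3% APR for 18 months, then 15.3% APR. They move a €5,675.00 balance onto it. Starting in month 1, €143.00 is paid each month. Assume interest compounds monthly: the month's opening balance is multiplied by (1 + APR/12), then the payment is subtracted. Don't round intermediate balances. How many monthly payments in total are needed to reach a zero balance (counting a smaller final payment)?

46 months

Promo months 1–18 at r₀ = 3%/12 = 0.0025; months 19+ at r₁ = 15.3%/12 = 0.01275.
After month 18: iterate B ← B·(1+r₀) − €143.00 for 18 months → €3,306.44.
Then at r₁ with €143.00/mo: n₂ = −ln(1 − r₁·B/P)/ln(1+r₁) ≈ 27.57 → 28 more payments.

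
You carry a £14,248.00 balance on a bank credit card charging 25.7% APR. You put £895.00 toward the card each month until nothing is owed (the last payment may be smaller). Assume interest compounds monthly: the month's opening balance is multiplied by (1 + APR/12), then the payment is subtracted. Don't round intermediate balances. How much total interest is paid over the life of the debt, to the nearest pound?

Monthly rate r = 25.7%/12 = 2.14167% = 0.0214167.
Payoff takes n = ⌈−ln(1 − rB₀/P)/ln(1+r)⌉ = ⌈19.676⌉ = 20 payments; the last is £607.14.
Total paid = 19·£895.00 + £607.14 = £17,612.14.
Total interest = total paid − principal = £17,612.14 − £14,248.00 = £3,364.14.

£3,364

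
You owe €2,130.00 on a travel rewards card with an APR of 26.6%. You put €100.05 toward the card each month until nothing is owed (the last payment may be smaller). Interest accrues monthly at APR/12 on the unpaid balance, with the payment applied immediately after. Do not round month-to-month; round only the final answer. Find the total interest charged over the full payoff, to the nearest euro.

€784

Monthly rate r = 26.6%/12 = 2.21667% = 0.0221667.
Payoff takes n = ⌈−ln(1 − rB₀/P)/ln(1+r)⌉ = ⌈29.122⌉ = 30 payments; the last is €12.37.
Total paid = 29·€100.05 + €12.37 = €2,913.82.
Total interest = total paid − principal = €2,913.82 − €2,130.00 = €783.82.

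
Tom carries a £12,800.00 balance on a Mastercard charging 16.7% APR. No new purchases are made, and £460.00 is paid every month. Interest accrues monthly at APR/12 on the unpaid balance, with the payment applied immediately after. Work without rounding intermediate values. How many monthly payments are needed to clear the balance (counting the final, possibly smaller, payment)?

36 months

Monthly rate r = 16.7%/12 = 1.39167% = 0.0139167.
Recurrence: B ← B·(1+r) − £460.00.
Month 1: interest £178.13; balance after payment £12,518.13.
Month 2: interest £174.21; balance after payment £12,232.34.
Closed form: n = −ln(1 − rB₀/P)/ln(1+r) = −ln(0.61275)/ln(1.01392) ≈ 35.439, so the balance reaches zero during payment 36.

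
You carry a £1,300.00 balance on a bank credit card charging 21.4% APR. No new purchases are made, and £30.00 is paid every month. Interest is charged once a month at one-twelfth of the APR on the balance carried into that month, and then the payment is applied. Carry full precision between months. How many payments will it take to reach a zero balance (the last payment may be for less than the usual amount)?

Monthly rate r = 21.4%/12 = 1.78333% = 0.0178333.
Recurrence: B ← B·(1+r) − £30.00.
Month 1: interest £23.18; balance after payment £1,293.18.
Month 2: interest £23.06; balance after payment £1,286.25.
Closed form: n = −ln(1 − rB₀/P)/ln(1+r) = −ln(0.22722)/ln(1.01783) ≈ 83.832, so the balance reaches zero during payment 84.

84 payments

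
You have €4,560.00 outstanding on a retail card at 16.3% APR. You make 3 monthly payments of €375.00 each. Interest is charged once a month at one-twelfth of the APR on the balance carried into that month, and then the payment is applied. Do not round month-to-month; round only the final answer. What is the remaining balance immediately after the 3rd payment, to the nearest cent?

Monthly rate r = 16.3%/12 = 1.35833% = 0.0135833.
Each month: B ← B·(1+r) − €375.00.
Month 1: interest €61.94; balance after payment €4,246.94.
Month 2: interest €57.69; balance after payment €3,929.63.
Month 3: interest €53.38; balance after payment €3,608.01.

€3,608.01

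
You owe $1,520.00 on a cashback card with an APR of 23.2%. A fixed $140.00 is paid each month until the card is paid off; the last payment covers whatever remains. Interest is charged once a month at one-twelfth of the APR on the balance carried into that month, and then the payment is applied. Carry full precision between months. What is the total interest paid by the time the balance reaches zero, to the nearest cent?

Monthly rate r = 23.2%/12 = 1.93333% = 0.0193333.
Payoff takes n = ⌈−ln(1 − rB₀/P)/ln(1+r)⌉ = ⌈12.304⌉ = 13 payments; the last is $42.81.
Total paid = 12·$140.00 + $42.81 = $1,722.81.
Total interest = total paid − principal = $1,722.81 − $1,520.00 = $202.81.

$202.81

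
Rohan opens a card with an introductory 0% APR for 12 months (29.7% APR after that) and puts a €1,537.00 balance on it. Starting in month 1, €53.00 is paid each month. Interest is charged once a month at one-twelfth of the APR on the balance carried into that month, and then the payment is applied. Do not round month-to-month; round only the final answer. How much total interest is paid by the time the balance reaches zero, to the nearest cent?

Promo months 1–12 at r₀ = 0%/12 = 0; months 13+ at r₁ = 29.7%/12 = 0.02475.
After month 12 (no interest yet): B = €1,537.00 − 12·€53.00 = €901.00.
Then at r₁ with €53.00/mo: n₂ = −ln(1 − r₁·B/P)/ln(1+r₁) ≈ 22.33 → 23 more payments.
Total paid = 34·€53.00 + €17.81 = €1,819.81; interest = €1,819.81 − €1,537.00 = €282.81.

€282.81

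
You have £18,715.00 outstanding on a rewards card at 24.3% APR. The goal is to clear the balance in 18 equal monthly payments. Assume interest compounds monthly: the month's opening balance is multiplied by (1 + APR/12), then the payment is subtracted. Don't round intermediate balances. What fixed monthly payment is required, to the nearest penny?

Monthly rate r = 24.3%/12 = 2.025% = 0.02025.
Level-payment amortization: P = B₀·r / (1 − (1+r)^(−n)) = 18715.00·0.02025 / (1 − 1.02025^(−18)).
Denominator 1 − (1+r)^(−18) = 0.302922383.
P = 378.979 / 0.302922383 ≈ 1251.08.

£1,251.08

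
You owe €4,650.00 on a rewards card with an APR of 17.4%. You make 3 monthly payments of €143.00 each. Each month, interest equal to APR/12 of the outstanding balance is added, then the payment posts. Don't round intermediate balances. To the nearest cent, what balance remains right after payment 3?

€4,419.97

Monthly rate r = 17.4%/12 = 1.45% = 0.0145.
Each month: B ← B·(1+r) − €143.00.
Month 1: interest €67.42; balance after payment €4,574.43.
Month 2: interest €66.33; balance after payment €4,497.75.
Month 3: interest €65.22; balance after payment €4,419.97.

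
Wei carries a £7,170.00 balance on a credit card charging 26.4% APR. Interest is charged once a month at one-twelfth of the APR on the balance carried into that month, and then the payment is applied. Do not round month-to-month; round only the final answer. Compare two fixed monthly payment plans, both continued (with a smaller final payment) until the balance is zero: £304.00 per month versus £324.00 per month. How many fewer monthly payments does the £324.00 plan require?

3 fewer payments

Monthly rate r = 26.4%/12 = 2.2% = 0.022.
At £304.00/mo: n = ⌈−ln(1 − rB₀/P)/ln(1+r)⌉ = 34 payments (last £189.54); total interest = total paid − £7,170.00 = £3,051.54.
At £324.00/mo: 31 payments (last £214.38); total interest £2,764.38.
Payments saved = 34 − 31 = 3.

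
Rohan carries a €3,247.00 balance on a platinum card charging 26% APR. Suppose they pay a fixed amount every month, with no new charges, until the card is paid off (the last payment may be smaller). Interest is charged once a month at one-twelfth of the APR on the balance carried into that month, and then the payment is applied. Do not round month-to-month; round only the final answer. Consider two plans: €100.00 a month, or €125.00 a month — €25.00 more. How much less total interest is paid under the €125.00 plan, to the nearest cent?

Monthly rate r = 26%/12 = 2.16667% = 0.0216667.
At €100.00/mo: n = ⌈−ln(1 − rB₀/P)/ln(1+r)⌉ = 57 payments (last €72.01); total interest = total paid − €3,247.00 = €2,425.01.
At €125.00/mo: 39 payments (last €75.28); total interest €1,578.28.
Interest saved = €2,425.01 − €1,578.28 = €846.73.

€846.73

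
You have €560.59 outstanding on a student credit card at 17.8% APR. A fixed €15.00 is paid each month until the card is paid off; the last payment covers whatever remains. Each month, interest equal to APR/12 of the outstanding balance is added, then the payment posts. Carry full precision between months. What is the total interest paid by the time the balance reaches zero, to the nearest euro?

€263

Monthly rate r = 17.8%/12 = 1.48333% = 0.0148333.
Payoff takes n = ⌈−ln(1 − rB₀/P)/ln(1+r)⌉ = ⌈54.892⌉ = 55 payments; the last is €13.39.
Total paid = 54·€15.00 + €13.39 = €823.39.
Total interest = total paid − principal = €823.39 − €560.59 = €262.80.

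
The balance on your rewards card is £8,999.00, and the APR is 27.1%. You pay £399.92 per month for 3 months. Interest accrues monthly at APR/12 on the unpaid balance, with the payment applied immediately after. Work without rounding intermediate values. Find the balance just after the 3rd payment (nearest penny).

Monthly rate r = 27.1%/12 = 2.25833% = 0.0225833.
Each month: B ← B·(1+r) − £399.92.
Month 1: interest £203.23; balance after payment £8,802.31.
Month 2: interest £198.79; balance after payment £8,601.17.
Month 3: interest £194.24; balance after payment £8,395.50.

£8,395.50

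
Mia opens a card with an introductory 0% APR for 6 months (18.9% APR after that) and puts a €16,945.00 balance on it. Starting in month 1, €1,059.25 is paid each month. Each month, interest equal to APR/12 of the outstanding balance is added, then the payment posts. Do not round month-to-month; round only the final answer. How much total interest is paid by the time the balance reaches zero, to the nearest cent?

Promo months 1–6 at r₀ = 0%/12 = 0; months 7+ at r₁ = 18.9%/12 = 0.01575.
After month 6 (no interest yet): B = €16,945.00 − 6·€1,059.25 = €10,589.50.
Then at r₁ with €1,059.25/mo: n₂ = −ln(1 − r₁·B/P)/ln(1+r₁) ≈ 10.96 → 11 more payments.
Total paid = 16·€1,059.25 + €1,020.83 = €17,968.83; interest = €17,968.83 − €16,945.00 = €1,023.83.

€1,023.83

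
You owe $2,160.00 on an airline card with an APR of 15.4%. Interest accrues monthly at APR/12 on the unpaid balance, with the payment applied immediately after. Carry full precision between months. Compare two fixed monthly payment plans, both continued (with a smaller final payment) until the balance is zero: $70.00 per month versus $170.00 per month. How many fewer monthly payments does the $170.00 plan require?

Monthly rate r = 15.4%/12 = 1.28333% = 0.0128333.
At $70.00/mo: n = ⌈−ln(1 − rB₀/P)/ln(1+r)⌉ = 40 payments (last $37.80); total interest = total paid − $2,160.00 = $607.80.
At $170.00/mo: 14 payments (last $163.08); total interest $213.08.
Payments saved = 40 − 14 = 26.

26 fewer payments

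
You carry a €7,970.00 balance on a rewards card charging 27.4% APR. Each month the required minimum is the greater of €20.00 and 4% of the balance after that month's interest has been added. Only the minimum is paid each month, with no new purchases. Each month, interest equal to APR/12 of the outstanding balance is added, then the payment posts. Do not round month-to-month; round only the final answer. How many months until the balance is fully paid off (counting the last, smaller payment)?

Monthly rate r = 27.4%/12 = 2.28333% = 0.0228333.
While 4% of the post-interest balance exceeds €20.00, each month B ← (B·(1+r))·(1 − 0.04), i.e. B shrinks by the factor (1+r)·0.96 = 0.98192.
This holds for months 1–153. Entering month 154 the balance is €488.77; 4% of the post-interest balance is now below €20.00, so the flat €20.00 minimum applies from here.
From month 154 a fixed €20.00 at rate r clears €488.77 in 37 more payments. Total: 153 + 37 = 190 months.

190 months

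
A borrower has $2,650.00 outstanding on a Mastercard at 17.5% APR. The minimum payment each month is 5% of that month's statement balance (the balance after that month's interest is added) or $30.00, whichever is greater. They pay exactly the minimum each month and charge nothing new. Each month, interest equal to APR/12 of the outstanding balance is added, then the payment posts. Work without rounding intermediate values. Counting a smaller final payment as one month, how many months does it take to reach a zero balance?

Monthly rate r = 17.5%/12 = 1.45833% = 0.0145833.
While 5% of the post-interest balance exceeds $30.00, each month B ← (B·(1+r))·(1 − 0.05), i.e. B shrinks by the factor (1+r)·0.95 = 0.96385.
This holds for months 1–41. Entering month 42 the balance is $585.75; 5% of the post-interest balance is now below $30.00, so the flat $30.00 minimum applies from here.
From month 42 a fixed $30.00 at rate r clears $585.75 in 24 more payments. Total: 41 + 24 = 65 months.

65 months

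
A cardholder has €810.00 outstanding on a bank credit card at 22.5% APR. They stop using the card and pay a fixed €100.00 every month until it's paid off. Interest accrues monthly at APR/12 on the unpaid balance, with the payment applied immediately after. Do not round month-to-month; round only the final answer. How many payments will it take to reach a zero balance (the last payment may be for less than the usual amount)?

Monthly rate r = 22.5%/12 = 1.875% = 0.01875.
Recurrence: B ← B·(1+r) − €100.00.
Month 1: interest €15.19; balance after payment €725.19.
Month 2: interest €13.60; balance after payment €638.78.
Closed form: n = −ln(1 − rB₀/P)/ln(1+r) = −ln(0.84813)/ln(1.01875) ≈ 8.868, so the balance reaches zero during payment 9.

9 payments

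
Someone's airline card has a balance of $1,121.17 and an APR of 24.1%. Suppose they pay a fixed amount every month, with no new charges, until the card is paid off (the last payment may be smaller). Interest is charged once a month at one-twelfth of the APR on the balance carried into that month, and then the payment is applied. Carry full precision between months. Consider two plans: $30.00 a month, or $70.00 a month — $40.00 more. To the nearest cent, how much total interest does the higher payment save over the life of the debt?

Monthly rate r = 24.1%/12 = 2.00833% = 0.0200833.
At $30.00/mo: n = ⌈−ln(1 − rB₀/P)/ln(1+r)⌉ = 70 payments (last $24.97); total interest = total paid − $1,121.17 = $973.80.
At $70.00/mo: 20 payments (last $36.50); total interest $245.33.
Interest saved = $973.80 − $245.33 = $728.47.

$728.47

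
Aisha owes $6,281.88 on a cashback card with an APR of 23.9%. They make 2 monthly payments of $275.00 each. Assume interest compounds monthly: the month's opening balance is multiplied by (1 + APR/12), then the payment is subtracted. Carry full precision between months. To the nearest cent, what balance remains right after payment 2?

$5,979.12

Monthly rate r = 23.9%/12 = 1.99167% = 0.0199167.
Each month: B ← B·(1+r) − $275.00.
Month 1: interest $125.11; balance after payment $6,131.99.
Month 2: interest $122.13; balance after payment $5,979.12.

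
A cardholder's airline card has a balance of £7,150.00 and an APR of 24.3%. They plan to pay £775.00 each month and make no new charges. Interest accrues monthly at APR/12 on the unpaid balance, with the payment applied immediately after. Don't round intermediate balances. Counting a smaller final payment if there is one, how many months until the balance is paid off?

11 payments

Monthly rate r = 24.3%/12 = 2.025% = 0.02025.
Recurrence: B ← B·(1+r) − £775.00.
Month 1: interest £144.79; balance after payment £6,519.79.
Month 2: interest £132.03; balance after payment £5,876.81.
Closed form: n = −ln(1 − rB₀/P)/ln(1+r) = −ln(0.81318)/ln(1.02025) ≈ 10.316, so the balance reaches zero during payment 11.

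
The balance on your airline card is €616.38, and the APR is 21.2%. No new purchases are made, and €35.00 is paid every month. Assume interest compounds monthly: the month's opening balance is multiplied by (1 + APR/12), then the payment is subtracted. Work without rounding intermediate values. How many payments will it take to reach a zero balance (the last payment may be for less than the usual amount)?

22 months

Monthly rate r = 21.2%/12 = 1.76667% = 0.0176667.
Recurrence: B ← B·(1+r) − €35.00.
Month 1: interest €10.89; balance after payment €592.27.
Month 2: interest €10.46; balance after payment €567.73.
Closed form: n = −ln(1 − rB₀/P)/ln(1+r) = −ln(0.68887)/ln(1.01767) ≈ 21.282, so the balance reaches zero during payment 22.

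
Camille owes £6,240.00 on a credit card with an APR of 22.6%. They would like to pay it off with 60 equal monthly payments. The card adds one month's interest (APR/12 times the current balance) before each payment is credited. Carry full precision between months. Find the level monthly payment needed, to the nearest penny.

£174.48

Monthly rate r = 22.6%/12 = 1.88333% = 0.0188333.
Level-payment amortization: P = B₀·r / (1 − (1+r)^(−n)) = 6240.00·0.0188333 / (1 − 1.01883^(−60)).
Denominator 1 − (1+r)^(−60) = 0.673554057.
P = 117.52 / 0.673554057 ≈ 174.48.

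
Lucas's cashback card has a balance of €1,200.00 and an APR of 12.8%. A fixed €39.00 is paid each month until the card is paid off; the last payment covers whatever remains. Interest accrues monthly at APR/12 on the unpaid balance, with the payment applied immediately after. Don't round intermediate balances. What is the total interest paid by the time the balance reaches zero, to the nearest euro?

€262

Monthly rate r = 12.8%/12 = 1.06667% = 0.0106667.
Payoff takes n = ⌈−ln(1 − rB₀/P)/ln(1+r)⌉ = ⌈37.493⌉ = 38 payments; the last is €19.26.
Total paid = 37·€39.00 + €19.26 = €1,462.26.
Total interest = total paid − principal = €1,462.26 − €1,200.00 = €262.26.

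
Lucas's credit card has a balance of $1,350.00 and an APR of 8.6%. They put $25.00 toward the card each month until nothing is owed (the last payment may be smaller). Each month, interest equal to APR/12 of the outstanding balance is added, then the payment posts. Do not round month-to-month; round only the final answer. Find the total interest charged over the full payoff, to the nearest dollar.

$363

Monthly rate r = 8.6%/12 = 0.716667% = 0.00716667.
Payoff takes n = ⌈−ln(1 − rB₀/P)/ln(1+r)⌉ = ⌈68.531⌉ = 69 payments; the last is $13.31.
Total paid = 68·$25.00 + $13.31 = $1,713.31.
Total interest = total paid − principal = $1,713.31 − $1,350.00 = $363.31.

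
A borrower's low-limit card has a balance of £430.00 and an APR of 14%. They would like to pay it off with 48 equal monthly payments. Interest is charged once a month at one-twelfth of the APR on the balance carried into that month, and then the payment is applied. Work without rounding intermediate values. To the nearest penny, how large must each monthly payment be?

£11.75

Monthly rate r = 14%/12 = 1.16667% = 0.0116667.
Level-payment amortization: P = B₀·r / (1 − (1+r)^(−n)) = 430.00·0.0116667 / (1 − 1.01167^(−48)).
Denominator 1 − (1+r)^(−48) = 0.42693637.
P = 5.01667 / 0.42693637 ≈ 11.75.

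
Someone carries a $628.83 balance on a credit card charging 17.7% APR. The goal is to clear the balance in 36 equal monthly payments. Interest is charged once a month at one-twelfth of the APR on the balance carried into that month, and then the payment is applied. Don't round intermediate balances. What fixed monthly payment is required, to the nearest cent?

$22.64

Monthly rate r = 17.7%/12 = 1.475% = 0.01475.
Level-payment amortization: P = B₀·r / (1 − (1+r)^(−n)) = 628.83·0.01475 / (1 − 1.01475^(−36)).
Denominator 1 − (1+r)^(−36) = 0.409698563.
P = 9.27524 / 0.409698563 ≈ 22.64.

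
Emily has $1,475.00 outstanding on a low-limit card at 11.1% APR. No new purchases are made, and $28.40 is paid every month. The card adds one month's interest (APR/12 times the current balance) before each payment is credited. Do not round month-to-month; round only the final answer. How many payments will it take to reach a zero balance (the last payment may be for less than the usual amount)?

Monthly rate r = 11.1%/12 = 0.925% = 0.00925.
Recurrence: B ← B·(1+r) − $28.40.
Month 1: interest $13.64; balance after payment $1,460.24.
Month 2: interest $13.51; balance after payment $1,445.35.
Closed form: n = −ln(1 − rB₀/P)/ln(1+r) = −ln(0.51959)/ln(1.00925) ≈ 71.108, so the balance reaches zero during payment 72.

72 payments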